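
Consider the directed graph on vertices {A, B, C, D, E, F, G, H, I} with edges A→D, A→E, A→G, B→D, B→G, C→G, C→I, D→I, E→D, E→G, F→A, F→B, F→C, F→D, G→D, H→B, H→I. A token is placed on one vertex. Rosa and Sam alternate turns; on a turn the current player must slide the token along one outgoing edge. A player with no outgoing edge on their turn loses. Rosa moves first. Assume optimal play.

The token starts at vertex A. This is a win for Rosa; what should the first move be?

Label each position W (a win for the player to move) or L (a loss). A position with no legal move is L; any other position is W exactly when some move reaches an L, and L when every move reaches a W.
Every edge goes from a vertex to one that appears earlier in the order I, D, G, E, B, H, A, C, F, so processing vertices in that order labels each vertex after all of its successors.
I: no outgoing edge → L
D: →I(L), so W
G: →D(W) only, which is W, so L
E: →G(L), so W
B: →G(L), so W
H: →I(L), so W
A: →G(L), so W
C: →G(L), so W
F: →C(W), A(W), B(W), D(W) — all W, so L
From A, the L positions reachable in one move are: G.

Move to G.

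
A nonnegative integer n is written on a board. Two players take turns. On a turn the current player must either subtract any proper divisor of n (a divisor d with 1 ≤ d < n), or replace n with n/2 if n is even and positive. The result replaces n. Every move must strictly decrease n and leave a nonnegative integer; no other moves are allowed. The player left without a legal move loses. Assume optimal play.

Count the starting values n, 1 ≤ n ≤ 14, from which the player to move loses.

7

Classify positions by backward induction: terminal positions (no move available) are L. From any other position, the mover wins iff some move reaches an L.
n=0: no move → L
n=1: no move → L
n=2: can move to 1, which is L ⇒ W
n=3: the only move is to 2(W), a W ⇒ L
n=4: can move to 3, which is L ⇒ W
n=5: the only move is to 4(W), a W ⇒ L
n=6: can move to 3, which is L ⇒ W
n=7: the only move is to 6(W), a W ⇒ L
n=8: can move to 7, which is L ⇒ W
n=9: moves to 6(W), 8(W); every one is W ⇒ L
n=10: can move to 5, which is L ⇒ W
n=11: the only move is to 10(W), a W ⇒ L
n=12: can move to 9, which is L ⇒ W
n=13: the only move is to 12(W), a W ⇒ L
n=14: can move to 7, which is L ⇒ W
L entries with 1 ≤ n ≤ 14 (n=0 is outside the asked range and is not counted): n = 1, 3, 5, 7, 9, 11, 13; that makes 7.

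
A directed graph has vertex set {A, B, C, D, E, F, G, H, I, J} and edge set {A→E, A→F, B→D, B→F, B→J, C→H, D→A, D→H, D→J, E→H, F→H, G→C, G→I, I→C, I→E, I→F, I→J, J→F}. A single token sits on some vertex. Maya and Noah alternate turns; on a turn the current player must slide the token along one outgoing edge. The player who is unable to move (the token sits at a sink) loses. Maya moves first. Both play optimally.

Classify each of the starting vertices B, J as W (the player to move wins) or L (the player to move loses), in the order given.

B: W, J: L

Build the W/L table. Terminal = L. A non-terminal position is W if it has a move to some L; otherwise it is L.
Every edge goes from a vertex to one that appears earlier in the order H, F, J, C, E, I, G, A, D, B, so processing vertices in that order labels each vertex after all of its successors.
H: no outgoing edge → L
F: W (go to H, an L position)
J: L (sole option F(W) is W)
C: W (go to H, an L position)
E: W (go to H, an L position)
I: W (go to J, an L position)
G: L (options I(W), C(W) are all W)
A: L (options E(W), F(W) are all W)
D: W (go to A, an L position)
B: W (go to J, an L position)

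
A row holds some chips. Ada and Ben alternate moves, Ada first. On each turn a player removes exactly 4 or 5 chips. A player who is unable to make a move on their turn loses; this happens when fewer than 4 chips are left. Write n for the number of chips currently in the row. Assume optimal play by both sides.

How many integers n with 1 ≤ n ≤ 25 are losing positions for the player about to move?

Use the standard recursion: the mover loses at a terminal position; elsewhere, the mover wins exactly when some move hands the opponent an L position.
n=0: no move → L
n=1: no move → L
n=2: no move → L
n=3: no move → L
n=4: →0(L), so W
n=5: →1(L), so W
n=6: →2(L), so W
n=7: →3(L), so W
n=8: →3(L), so W
n=9: →5(W), 4(W) — all W, so L
n=10: →6(W), 5(W) — all W, so L
n=11: →7(W), 6(W) — all W, so L
n=12: →8(W), 7(W) — all W, so L
n=13: →9(L), so W
n=14: →10(L), so W
n=15: →11(L), so W
n=16: →12(L), so W
n=17: →12(L), so W
n=18: →14(W), 13(W) — all W, so L
n=19: →15(W), 14(W) — all W, so L
n=20: →16(W), 15(W) — all W, so L
n=21: →17(W), 16(W) — all W, so L
n=22: →18(L), so W
n=23: →19(L), so W
n=24: →20(L), so W
n=25: →21(L), so W
L entries with 1 ≤ n ≤ 25 (n=0 is outside the asked range and is not counted): n = 1, 2, 3, 9, 10, 11, 12, 18, 19, 20, 21; that makes 11.

11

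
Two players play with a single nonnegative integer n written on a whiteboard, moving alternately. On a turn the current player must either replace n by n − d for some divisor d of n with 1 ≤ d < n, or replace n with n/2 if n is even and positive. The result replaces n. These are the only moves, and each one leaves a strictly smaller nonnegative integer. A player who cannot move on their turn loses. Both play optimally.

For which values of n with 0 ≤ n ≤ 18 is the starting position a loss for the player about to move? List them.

0, 1, 3, 5, 7, 9, 11, 13, 15, 17

Positions with no move are L. A position that does have a move is losing for the player to move precisely when every available move leads to a winning position for the opponent. Fill in the labels:
n=0: no move → L
n=1: no move → L
n=2: reaches L-position 1 → W
n=3: only reaches 2(W), which is W → L
n=4: reaches L-position 3 → W
n=5: only reaches 4(W), which is W → L
n=6: reaches L-position 3 → W
n=7: only reaches 6(W), which is W → L
n=8: reaches L-position 7 → W
n=9: only reaches 6(W), 8(W), all W → L
n=10: reaches L-position 5 → W
n=11: only reaches 10(W), which is W → L
n=12: reaches L-position 9 → W
n=13: only reaches 12(W), which is W → L
n=14: reaches L-position 7 → W
n=15: only reaches 10(W), 12(W), 14(W), all W → L
n=16: reaches L-position 15 → W
n=17: only reaches 16(W), which is W → L
n=18: reaches L-position 9 → W
The losing starting values of n are exactly the entries labelled L in this table (10 of them).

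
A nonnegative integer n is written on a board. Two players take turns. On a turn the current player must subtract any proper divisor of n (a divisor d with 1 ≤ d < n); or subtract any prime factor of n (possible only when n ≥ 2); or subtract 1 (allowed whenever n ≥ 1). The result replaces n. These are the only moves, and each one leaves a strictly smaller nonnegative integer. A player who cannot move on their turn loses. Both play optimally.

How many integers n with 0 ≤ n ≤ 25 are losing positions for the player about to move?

Use the standard recursion: the mover loses at a terminal position; elsewhere, the mover wins exactly when some move hands the opponent an L position.
n=0: no move → L
n=1: can move to 0, which is L ⇒ W
n=2: can move to 0, which is L ⇒ W
n=3: can move to 0, which is L ⇒ W
n=4: moves to 2(W), 3(W); every one is W ⇒ L
n=5: can move to 0, which is L ⇒ W
n=6: can move to 4, which is L ⇒ W
n=7: can move to 0, which is L ⇒ W
n=8: can move to 4, which is L ⇒ W
n=9: moves to 6(W), 8(W); every one is W ⇒ L
n=10: can move to 9, which is L ⇒ W
n=11: can move to 0, which is L ⇒ W
n=12: can move to 9, which is L ⇒ W
n=13: can move to 0, which is L ⇒ W
n=14: moves to 7(W), 12(W), 13(W); every one is W ⇒ L
n=15: can move to 14, which is L ⇒ W
n=16: can move to 14, which is L ⇒ W
n=17: can move to 0, which is L ⇒ W
n=18: can move to 9, which is L ⇒ W
n=19: can move to 0, which is L ⇒ W
n=20: moves to 10(W), 15(W), 16(W), 18(W), 19(W); every one is W ⇒ L
n=21: can move to 14, which is L ⇒ W
n=22: can move to 20, which is L ⇒ W
n=23: can move to 0, which is L ⇒ W
n=24: can move to 20, which is L ⇒ W
n=25: can move to 20, which is L ⇒ W
L entries with 0 ≤ n ≤ 25: n = 0, 4, 9, 14, 20; that makes 5.

5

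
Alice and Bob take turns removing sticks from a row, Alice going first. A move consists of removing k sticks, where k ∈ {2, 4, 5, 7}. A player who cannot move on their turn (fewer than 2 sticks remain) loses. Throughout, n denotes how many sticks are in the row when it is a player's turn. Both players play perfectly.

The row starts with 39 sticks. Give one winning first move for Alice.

Remove 2, leaving 37.

Use the standard recursion: the mover loses at a terminal position; elsewhere, the mover wins exactly when some move hands the opponent an L position.
n=0: no move → L
n=1: no move → L
n=2: W (go to 0, an L position)
n=3: W (go to 1, an L position)
n=4: W (go to 0, an L position)
n=5: W (go to 1, an L position)
n=6: W (go to 1, an L position)
n=7: W (go to 0, an L position)
n=8: W (go to 1, an L position)
n=9: L (options 7(W), 5(W), 4(W), 2(W) are all W)
n=10: L (options 8(W), 6(W), 5(W), 3(W) are all W)
n=11: W (go to 9, an L position)
n=12: W (go to 10, an L position)
n=13: W (go to 9, an L position)
n=14: W (go to 10, an L position)
n=15: W (go to 10, an L position)
n=16: W (go to 9, an L position)
n=17: W (go to 10, an L position)
n=18: L (options 16(W), 14(W), 13(W), 11(W) are all W)
n=19: L (options 17(W), 15(W), 14(W), 12(W) are all W)
n=20: W (go to 18, an L position)
n=21: W (go to 19, an L position)
n=22: W (go to 18, an L position)
n=23: W (go to 19, an L position)
n=24: W (go to 19, an L position)
n=25: W (go to 18, an L position)
n=26: W (go to 19, an L position)
n=27: L (options 25(W), 23(W), 22(W), 20(W) are all W)
n=28: L (options 26(W), 24(W), 23(W), 21(W) are all W)
n=29: W (go to 27, an L position)
n=30: W (go to 28, an L position)
n=31: W (go to 27, an L position)
n=32: W (go to 28, an L position)
n=33: W (go to 28, an L position)
n=34: W (go to 27, an L position)
n=35: W (go to 28, an L position)
n=36: L (options 34(W), 32(W), 31(W), 29(W) are all W)
n=37: L (options 35(W), 33(W), 32(W), 30(W) are all W)
n=38: W (go to 36, an L position)
n=39: W (go to 37, an L position)
From 39, the L positions reachable in one move are: 37.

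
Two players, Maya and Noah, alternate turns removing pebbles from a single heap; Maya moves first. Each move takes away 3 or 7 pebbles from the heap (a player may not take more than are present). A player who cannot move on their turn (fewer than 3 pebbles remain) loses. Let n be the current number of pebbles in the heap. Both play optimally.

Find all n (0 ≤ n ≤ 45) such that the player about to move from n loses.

Build the W/L table. Terminal = L. A non-terminal position is W if it has a move to some L; otherwise it is L.
n=0: no move → L
n=1: no move → L
n=2: no move → L
n=3: can move to 0, which is L ⇒ W
n=4: can move to 1, which is L ⇒ W
n=5: can move to 2, which is L ⇒ W
n=6: the only move is to 3(W), a W ⇒ L
n=7: can move to 0, which is L ⇒ W
n=8: can move to 1, which is L ⇒ W
n=9: can move to 6, which is L ⇒ W
n=10: moves to 7(W), 3(W); every one is W ⇒ L
n=11: moves to 8(W), 4(W); every one is W ⇒ L
n=12: moves to 9(W), 5(W); every one is W ⇒ L
n=13: can move to 10, which is L ⇒ W
n=14: can move to 11, which is L ⇒ W
n=15: can move to 12, which is L ⇒ W
n=16: moves to 13(W), 9(W); every one is W ⇒ L
n=17: can move to 10, which is L ⇒ W
n=18: can move to 11, which is L ⇒ W
n=19: can move to 16, which is L ⇒ W
n=20: moves to 17(W), 13(W); every one is W ⇒ L
n=21: moves to 18(W), 14(W); every one is W ⇒ L
n=22: moves to 19(W), 15(W); every one is W ⇒ L
n=23: can move to 20, which is L ⇒ W
n=24: can move to 21, which is L ⇒ W
n=25: can move to 22, which is L ⇒ W
n=26: moves to 23(W), 19(W); every one is W ⇒ L
n=27: can move to 20, which is L ⇒ W
n=28: can move to 21, which is L ⇒ W
n=29: can move to 26, which is L ⇒ W
n=30: moves to 27(W), 23(W); every one is W ⇒ L
n=31: moves to 28(W), 24(W); every one is W ⇒ L
n=32: moves to 29(W), 25(W); every one is W ⇒ L
n=33: can move to 30, which is L ⇒ W
n=34: can move to 31, which is L ⇒ W
n=35: can move to 32, which is L ⇒ W
n=36: moves to 33(W), 29(W); every one is W ⇒ L
n=37: can move to 30, which is L ⇒ W
n=38: can move to 31, which is L ⇒ W
n=39: can move to 36, which is L ⇒ W
n=40: moves to 37(W), 33(W); every one is W ⇒ L
n=41: moves to 38(W), 34(W); every one is W ⇒ L
n=42: moves to 39(W), 35(W); every one is W ⇒ L
n=43: can move to 40, which is L ⇒ W
n=44: can move to 41, which is L ⇒ W
n=45: can move to 42, which is L ⇒ W
Reading off the rows marked L gives the requested list; there are 19 such values of n.

0, 1, 2, 6, 10, 11, 12, 16, 20, 21, 22, 26, 30, 31, 32, 36, 40, 41, 42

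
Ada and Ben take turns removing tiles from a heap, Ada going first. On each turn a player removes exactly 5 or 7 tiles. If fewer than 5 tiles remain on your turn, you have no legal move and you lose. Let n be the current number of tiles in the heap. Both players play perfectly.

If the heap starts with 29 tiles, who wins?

Ada wins.

Positions with no move are L. A position that does have a move is losing for the player to move precisely when every available move leads to a winning position for the opponent. Fill in the labels:
n=0: no move → L
n=1: no move → L
n=2: no move → L
n=3: no move → L
n=4: no move → L
n=5: →0(L), so W
n=6: →1(L), so W
n=7: →2(L), so W
n=8: →3(L), so W
n=9: →4(L), so W
n=10: →3(L), so W
n=11: →4(L), so W
n=12: →7(W), 5(W) — all W, so L
n=13: →8(W), 6(W) — all W, so L
n=14: →9(W), 7(W) — all W, so L
n=15: →10(W), 8(W) — all W, so L
n=16: →11(W), 9(W) — all W, so L
n=17: →12(L), so W
n=18: →13(L), so W
n=19: →14(L), so W
n=20: →15(L), so W
n=21: →16(L), so W
n=22: →15(L), so W
n=23: →16(L), so W
n=24: →19(W), 17(W) — all W, so L
n=25: →20(W), 18(W) — all W, so L
n=26: →21(W), 19(W) — all W, so L
n=27: →22(W), 20(W) — all W, so L
n=28: →23(W), 21(W) — all W, so L
n=29: →24(L), so W
The starting position 29 is W: Ada should remove 5, leaving 24, handing over an L position.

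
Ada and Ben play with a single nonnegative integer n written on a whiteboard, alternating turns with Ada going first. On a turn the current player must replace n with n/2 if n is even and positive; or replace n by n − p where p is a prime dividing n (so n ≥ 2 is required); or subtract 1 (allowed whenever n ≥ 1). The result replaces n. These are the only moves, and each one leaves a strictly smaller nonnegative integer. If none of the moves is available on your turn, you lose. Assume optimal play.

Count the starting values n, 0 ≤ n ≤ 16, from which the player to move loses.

4

Classify positions by backward induction: terminal positions (no move available) are L. From any other position, the mover wins iff some move reaches an L.
n=0: no move → L
n=1: can move to 0, which is L ⇒ W
n=2: can move to 0, which is L ⇒ W
n=3: can move to 0, which is L ⇒ W
n=4: moves to 2(W), 3(W); every one is W ⇒ L
n=5: can move to 0, which is L ⇒ W
n=6: can move to 4, which is L ⇒ W
n=7: can move to 0, which is L ⇒ W
n=8: can move to 4, which is L ⇒ W
n=9: moves to 6(W), 8(W); every one is W ⇒ L
n=10: can move to 9, which is L ⇒ W
n=11: can move to 0, which is L ⇒ W
n=12: can move to 9, which is L ⇒ W
n=13: can move to 0, which is L ⇒ W
n=14: moves to 7(W), 12(W), 13(W); every one is W ⇒ L
n=15: can move to 14, which is L ⇒ W
n=16: can move to 14, which is L ⇒ W
L entries with 0 ≤ n ≤ 16: n = 0, 4, 9, 14; that makes 4.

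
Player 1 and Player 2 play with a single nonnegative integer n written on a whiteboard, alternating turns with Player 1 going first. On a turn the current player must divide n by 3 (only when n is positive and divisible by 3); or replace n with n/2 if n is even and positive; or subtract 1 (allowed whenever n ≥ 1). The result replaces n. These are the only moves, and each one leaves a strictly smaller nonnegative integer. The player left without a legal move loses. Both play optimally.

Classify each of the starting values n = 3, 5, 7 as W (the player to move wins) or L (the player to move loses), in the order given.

Build the W/L table. Terminal = L. A non-terminal position is W if it has a move to some L; otherwise it is L.
n=0: no move → L
n=1: W (go to 0, an L position)
n=2: L (sole option 1(W) is W)
n=3: W (go to 2, an L position)
n=4: W (go to 2, an L position)
n=5: L (sole option 4(W) is W)
n=6: W (go to 2, an L position)
n=7: L (sole option 6(W) is W)

3: W, 5: L, 7: L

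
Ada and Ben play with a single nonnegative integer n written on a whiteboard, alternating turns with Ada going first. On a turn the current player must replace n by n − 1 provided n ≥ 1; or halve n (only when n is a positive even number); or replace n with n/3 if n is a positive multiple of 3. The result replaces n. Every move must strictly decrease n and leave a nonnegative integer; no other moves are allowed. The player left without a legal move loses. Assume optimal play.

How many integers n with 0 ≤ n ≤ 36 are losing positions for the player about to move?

15

Label each position W (a win for the player to move) or L (a loss). A position with no legal move is L; any other position is W exactly when some move reaches an L, and L when every move reaches a W.
n=0: no move → L
n=1: →0(L), so W
n=2: →1(W) only, which is W, so L
n=3: →2(L), so W
n=4: →2(L), so W
n=5: →4(W) only, which is W, so L
n=6: →2(L), so W
n=7: →6(W) only, which is W, so L
n=8: →7(L), so W
n=9: →3(W), 8(W) — all W, so L
n=10: →5(L), so W
n=11: →10(W) only, which is W, so L
n=12: →11(L), so W
n=13: →12(W) only, which is W, so L
n=14: →7(L), so W
n=15: →5(L), so W
n=16: →8(W), 15(W) — all W, so L
n=17: →16(L), so W
n=18: →9(L), so W
n=19: →18(W) only, which is W, so L
n=20: →19(L), so W
n=21: →7(L), so W
n=22: →11(L), so W
n=23: →22(W) only, which is W, so L
n=24: →23(L), so W
n=25: →24(W) only, which is W, so L
n=26: →13(L), so W
n=27: →9(L), so W
n=28: →14(W), 27(W) — all W, so L
n=29: →28(L), so W
n=30: →10(W), 15(W), 29(W) — all W, so L
n=31: →30(L), so W
n=32: →16(L), so W
n=33: →11(L), so W
n=34: →17(W), 33(W) — all W, so L
n=35: →34(L), so W
n=36: →12(W), 18(W), 35(W) — all W, so L
L entries with 0 ≤ n ≤ 36: n = 0, 2, 5, 7, 9, 11, 13, 16, 19, 23, 25, 28, 30, 34, 36; that makes 15.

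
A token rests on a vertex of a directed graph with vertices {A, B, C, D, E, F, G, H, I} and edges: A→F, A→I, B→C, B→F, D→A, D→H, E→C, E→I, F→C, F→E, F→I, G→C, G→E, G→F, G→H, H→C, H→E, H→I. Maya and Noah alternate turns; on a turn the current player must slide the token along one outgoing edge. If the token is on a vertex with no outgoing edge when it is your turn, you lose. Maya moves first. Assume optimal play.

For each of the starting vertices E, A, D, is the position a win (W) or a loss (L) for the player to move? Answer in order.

Classify positions by backward induction: terminal positions (no move available) are L. From any other position, the mover wins iff some move reaches an L.
Every edge goes from a vertex to one that appears earlier in the order I, C, E, H, F, G, A, D, B, so processing vertices in that order labels each vertex after all of its successors.
I: no outgoing edge → L
C: no outgoing edge → L
E: →C(L), so W
H: →C(L), so W
F: →C(L), so W
G: →C(L), so W
A: →I(L), so W
D: →A(W), H(W) — all W, so L
B: →C(L), so W

E: W, A: W, D: L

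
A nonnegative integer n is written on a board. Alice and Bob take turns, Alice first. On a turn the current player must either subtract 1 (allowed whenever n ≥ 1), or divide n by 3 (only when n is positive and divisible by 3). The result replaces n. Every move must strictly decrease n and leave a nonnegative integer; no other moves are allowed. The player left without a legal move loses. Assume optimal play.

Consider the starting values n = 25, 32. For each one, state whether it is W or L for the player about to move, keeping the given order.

25: W, 32: L

Work bottom-up. With no move the player to move loses. Otherwise the position is W if at least one move leads to an L position for the opponent, and L if every move leads to a W.
n=0: no move → L
n=1: reaches L-position 0 → W
n=2: only reaches 1(W), which is W → L
n=3: reaches L-position 2 → W
n=4: only reaches 3(W), which is W → L
n=5: reaches L-position 4 → W
n=6: reaches L-position 2 → W
n=7: only reaches 6(W), which is W → L
n=8: reaches L-position 7 → W
n=9: only reaches 3(W), 8(W), all W → L
n=10: reaches L-position 9 → W
n=11: only reaches 10(W), which is W → L
n=12: reaches L-position 4 → W
n=13: only reaches 12(W), which is W → L
n=14: reaches L-position 13 → W
n=15: only reaches 5(W), 14(W), all W → L
n=16: reaches L-position 15 → W
n=17: only reaches 16(W), which is W → L
n=18: reaches L-position 17 → W
n=19: only reaches 18(W), which is W → L
n=20: reaches L-position 19 → W
n=21: reaches L-position 7 → W
n=22: only reaches 21(W), which is W → L
n=23: reaches L-position 22 → W
n=24: only reaches 8(W), 23(W), all W → L
n=25: reaches L-position 24 → W
n=26: only reaches 25(W), which is W → L
n=27: reaches L-position 9 → W
n=28: only reaches 27(W), which is W → L
n=29: reaches L-position 28 → W
n=30: only reaches 10(W), 29(W), all W → L
n=31: reaches L-position 30 → W
n=32: only reaches 31(W), which is W → L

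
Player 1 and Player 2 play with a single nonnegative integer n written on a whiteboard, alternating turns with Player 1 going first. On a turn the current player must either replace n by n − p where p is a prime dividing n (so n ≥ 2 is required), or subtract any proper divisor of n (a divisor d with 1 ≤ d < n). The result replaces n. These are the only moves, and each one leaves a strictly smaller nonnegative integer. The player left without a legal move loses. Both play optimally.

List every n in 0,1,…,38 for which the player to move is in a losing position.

Positions with no move are L. A position that does have a move is losing for the player to move precisely when every available move leads to a winning position for the opponent. Fill in the labels:
n=0: no move → L
n=1: no move → L
n=2: reaches L-position 0 → W
n=3: reaches L-position 0 → W
n=4: only reaches 2(W), 3(W), all W → L
n=5: reaches L-position 0 → W
n=6: reaches L-position 4 → W
n=7: reaches L-position 0 → W
n=8: reaches L-position 4 → W
n=9: only reaches 6(W), 8(W), all W → L
n=10: reaches L-position 9 → W
n=11: reaches L-position 0 → W
n=12: reaches L-position 9 → W
n=13: reaches L-position 0 → W
n=14: only reaches 7(W), 12(W), 13(W), all W → L
n=15: reaches L-position 14 → W
n=16: reaches L-position 14 → W
n=17: reaches L-position 0 → W
n=18: reaches L-position 9 → W
n=19: reaches L-position 0 → W
n=20: only reaches 10(W), 15(W), 16(W), 18(W), 19(W), all W → L
n=21: reaches L-position 14 → W
n=22: reaches L-position 20 → W
n=23: reaches L-position 0 → W
n=24: reaches L-position 20 → W
n=25: reaches L-position 20 → W
n=26: only reaches 13(W), 24(W), 25(W), all W → L
n=27: reaches L-position 26 → W
n=28: reaches L-position 14 → W
n=29: reaches L-position 0 → W
n=30: reaches L-position 20 → W
n=31: reaches L-position 0 → W
n=32: only reaches 16(W), 24(W), 28(W), 30(W), 31(W), all W → L
n=33: reaches L-position 32 → W
n=34: reaches L-position 32 → W
n=35: only reaches 28(W), 30(W), 34(W), all W → L
n=36: reaches L-position 32 → W
n=37: reaches L-position 0 → W
n=38: only reaches 19(W), 36(W), 37(W), all W → L
The losing starting values of n are exactly the entries labelled L in this table (10 of them).

0, 1, 4, 9, 14, 20, 26, 32, 35, 38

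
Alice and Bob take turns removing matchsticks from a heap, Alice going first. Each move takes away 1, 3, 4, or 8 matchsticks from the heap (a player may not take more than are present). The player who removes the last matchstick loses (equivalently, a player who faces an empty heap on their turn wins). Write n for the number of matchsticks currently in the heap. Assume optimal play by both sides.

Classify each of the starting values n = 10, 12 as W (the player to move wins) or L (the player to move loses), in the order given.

10: L, 12: W

Positions with no move are W. A position that does have a move is losing for the player to move precisely when every available move leads to a winning position for the opponent. Fill in the labels:
n=0: no move; the opponent has just taken the last matchstick and therefore loses → W
n=1: the only move is to 0(W), a W ⇒ L
n=2: can move to 1, which is L ⇒ W
n=3: moves to 2(W), 0(W); every one is W ⇒ L
n=4: can move to 3, which is L ⇒ W
n=5: can move to 1, which is L ⇒ W
n=6: can move to 3, which is L ⇒ W
n=7: can move to 3, which is L ⇒ W
n=8: moves to 7(W), 5(W), 4(W), 0(W); every one is W ⇒ L
n=9: can move to 8, which is L ⇒ W
n=10: moves to 9(W), 7(W), 6(W), 2(W); every one is W ⇒ L
n=11: can move to 10, which is L ⇒ W
n=12: can move to 8, which is L ⇒ W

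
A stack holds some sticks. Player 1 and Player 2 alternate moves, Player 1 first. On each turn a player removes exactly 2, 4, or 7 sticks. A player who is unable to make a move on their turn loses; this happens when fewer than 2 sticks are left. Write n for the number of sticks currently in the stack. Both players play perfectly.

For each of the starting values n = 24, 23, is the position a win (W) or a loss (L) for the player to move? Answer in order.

24: L, 23: W

Positions with no move are L. A position that does have a move is losing for the player to move precisely when every available move leads to a winning position for the opponent. Fill in the labels:
n=0: no move → L
n=1: no move → L
n=2: can move to 0, which is L ⇒ W
n=3: can move to 1, which is L ⇒ W
n=4: can move to 0, which is L ⇒ W
n=5: can move to 1, which is L ⇒ W
n=6: moves to 4(W), 2(W); every one is W ⇒ L
n=7: can move to 0, which is L ⇒ W
n=8: can move to 6, which is L ⇒ W
n=9: moves to 7(W), 5(W), 2(W); every one is W ⇒ L
n=10: can move to 6, which is L ⇒ W
n=11: can move to 9, which is L ⇒ W
n=12: moves to 10(W), 8(W), 5(W); every one is W ⇒ L
n=13: can move to 9, which is L ⇒ W
n=14: can move to 12, which is L ⇒ W
n=15: moves to 13(W), 11(W), 8(W); every one is W ⇒ L
n=16: can move to 12, which is L ⇒ W
n=17: can move to 15, which is L ⇒ W
n=18: moves to 16(W), 14(W), 11(W); every one is W ⇒ L
n=19: can move to 15, which is L ⇒ W
n=20: can move to 18, which is L ⇒ W
n=21: moves to 19(W), 17(W), 14(W); every one is W ⇒ L
n=22: can move to 18, which is L ⇒ W
n=23: can move to 21, which is L ⇒ W
n=24: moves to 22(W), 20(W), 17(W); every one is W ⇒ L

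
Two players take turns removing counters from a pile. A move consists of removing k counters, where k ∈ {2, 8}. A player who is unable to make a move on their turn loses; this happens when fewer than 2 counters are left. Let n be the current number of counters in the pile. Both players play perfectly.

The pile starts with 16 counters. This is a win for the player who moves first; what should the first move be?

Use the standard recursion: the mover loses at a terminal position; elsewhere, the mover wins exactly when some move hands the opponent an L position.
n=0: no move → L
n=1: no move → L
n=2: reaches L-position 0 → W
n=3: reaches L-position 1 → W
n=4: only reaches 2(W), which is W → L
n=5: only reaches 3(W), which is W → L
n=6: reaches L-position 4 → W
n=7: reaches L-position 5 → W
n=8: reaches L-position 0 → W
n=9: reaches L-position 1 → W
n=10: only reaches 8(W), 2(W), all W → L
n=11: only reaches 9(W), 3(W), all W → L
n=12: reaches L-position 10 → W
n=13: reaches L-position 11 → W
n=14: only reaches 12(W), 6(W), all W → L
n=15: only reaches 13(W), 7(W), all W → L
n=16: reaches L-position 14 → W
From 16, the L positions reachable in one move are: 14.

Remove 2, leaving 14.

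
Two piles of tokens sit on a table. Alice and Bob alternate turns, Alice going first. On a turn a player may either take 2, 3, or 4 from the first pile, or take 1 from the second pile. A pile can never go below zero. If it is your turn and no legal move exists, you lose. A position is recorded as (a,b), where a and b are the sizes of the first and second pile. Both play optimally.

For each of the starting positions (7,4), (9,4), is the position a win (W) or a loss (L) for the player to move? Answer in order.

(7,4): L, (9,4): W

Use the standard recursion: the mover loses at a terminal position; elsewhere, the mover wins exactly when some move hands the opponent an L position.
No move ever increases a pile, so every position that can arise here has a ≤ 9 and b ≤ 4; it is enough to label the cells with 0 ≤ a ≤ 9 and 0 ≤ b ≤ 4.
Every move lowers a or b (never raises either), so fill the grid row by row in increasing a, and left to right within a row: each cell's successors are then already labelled.
      b=0  b=1  b=2  b=3  b=4
a=0:    L    W    L    W    L
a=1:    L    W    L    W    L
a=2:    W    L    W    L    W
a=3:    W    L    W    L    W
a=4:    W    W    W    W    W
a=5:    W    W    W    W    W
a=6:    L    W    L    W    L
a=7:    L    W    L    W    L
a=8:    W    L    W    L    W
a=9:    W    L    W    L    W
Cells with no legal move (terminal, hence L): (0,0), (1,0).
The remaining L cells, each justified by listing all of its moves:
(0,2): the only move is to (0,1)(W), a W ⇒ L
(0,4): the only move is to (0,3)(W), a W ⇒ L
(1,2): the only move is to (1,1)(W), a W ⇒ L
(1,4): the only move is to (1,3)(W), a W ⇒ L
(2,1): moves to (0,1)(W), (2,0)(W); every one is W ⇒ L
(2,3): moves to (0,3)(W), (2,2)(W); every one is W ⇒ L
(3,1): moves to (1,1)(W), (0,1)(W), (3,0)(W); every one is W ⇒ L
(3,3): moves to (1,3)(W), (0,3)(W), (3,2)(W); every one is W ⇒ L
(6,0): moves to (4,0)(W), (3,0)(W), (2,0)(W); every one is W ⇒ L
(6,2): moves to (4,2)(W), (3,2)(W), (2,2)(W), (6,1)(W); every one is W ⇒ L
(6,4): moves to (4,4)(W), (3,4)(W), (2,4)(W), (6,3)(W); every one is W ⇒ L
(7,0): moves to (5,0)(W), (4,0)(W), (3,0)(W); every one is W ⇒ L
(7,2): moves to (5,2)(W), (4,2)(W), (3,2)(W), (7,1)(W); every one is W ⇒ L
(7,4): moves to (5,4)(W), (4,4)(W), (3,4)(W), (7,3)(W); every one is W ⇒ L
(8,1): moves to (6,1)(W), (5,1)(W), (4,1)(W), (8,0)(W); every one is W ⇒ L
(8,3): moves to (6,3)(W), (5,3)(W), (4,3)(W), (8,2)(W); every one is W ⇒ L
(9,1): moves to (7,1)(W), (6,1)(W), (5,1)(W), (9,0)(W); every one is W ⇒ L
(9,3): moves to (7,3)(W), (6,3)(W), (5,3)(W), (9,2)(W); every one is W ⇒ L
Every other cell has at least one move into one of the L cells above, so it is W.
(7,4): one of the L cells justified above, so L
(9,4): the move to (7,4) reaches an L cell, so W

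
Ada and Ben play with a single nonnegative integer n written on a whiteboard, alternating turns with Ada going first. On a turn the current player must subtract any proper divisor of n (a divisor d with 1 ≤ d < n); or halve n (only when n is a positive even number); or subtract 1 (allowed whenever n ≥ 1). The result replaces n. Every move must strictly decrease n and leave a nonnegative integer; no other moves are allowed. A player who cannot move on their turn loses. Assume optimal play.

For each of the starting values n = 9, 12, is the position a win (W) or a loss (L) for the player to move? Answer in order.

Classify positions by backward induction: terminal positions (no move available) are L. From any other position, the mover wins iff some move reaches an L.
n=0: no move → L
n=1: W (go to 0, an L position)
n=2: L (sole option 1(W) is W)
n=3: W (go to 2, an L position)
n=4: W (go to 2, an L position)
n=5: L (sole option 4(W) is W)
n=6: W (go to 5, an L position)
n=7: L (sole option 6(W) is W)
n=8: W (go to 7, an L position)
n=9: L (options 6(W), 8(W) are all W)
n=10: W (go to 5, an L position)
n=11: L (sole option 10(W) is W)
n=12: W (go to 9, an L position)

9: L, 12: W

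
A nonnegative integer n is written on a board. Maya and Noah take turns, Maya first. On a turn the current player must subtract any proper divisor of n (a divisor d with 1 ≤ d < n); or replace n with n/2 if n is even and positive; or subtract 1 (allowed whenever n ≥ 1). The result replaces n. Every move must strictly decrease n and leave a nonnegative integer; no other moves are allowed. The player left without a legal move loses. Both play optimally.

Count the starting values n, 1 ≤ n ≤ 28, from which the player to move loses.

13

Use the standard recursion: the mover loses at a terminal position; elsewhere, the mover wins exactly when some move hands the opponent an L position.
n=0: no move → L
n=1: reaches L-position 0 → W
n=2: only reaches 1(W), which is W → L
n=3: reaches L-position 2 → W
n=4: reaches L-position 2 → W
n=5: only reaches 4(W), which is W → L
n=6: reaches L-position 5 → W
n=7: only reaches 6(W), which is W → L
n=8: reaches L-position 7 → W
n=9: only reaches 6(W), 8(W), all W → L
n=10: reaches L-position 5 → W
n=11: only reaches 10(W), which is W → L
n=12: reaches L-position 9 → W
n=13: only reaches 12(W), which is W → L
n=14: reaches L-position 7 → W
n=15: only reaches 10(W), 12(W), 14(W), all W → L
n=16: reaches L-position 15 → W
n=17: only reaches 16(W), which is W → L
n=18: reaches L-position 9 → W
n=19: only reaches 18(W), which is W → L
n=20: reaches L-position 15 → W
n=21: only reaches 14(W), 18(W), 20(W), all W → L
n=22: reaches L-position 11 → W
n=23: only reaches 22(W), which is W → L
n=24: reaches L-position 21 → W
n=25: only reaches 20(W), 24(W), all W → L
n=26: reaches L-position 13 → W
n=27: only reaches 18(W), 24(W), 26(W), all W → L
n=28: reaches L-position 21 → W
L entries with 1 ≤ n ≤ 28 (n=0 is outside the asked range and is not counted): n = 2, 5, 7, 9, 11, 13, 15, 17, 19, 21, 23, 25, 27; that makes 13.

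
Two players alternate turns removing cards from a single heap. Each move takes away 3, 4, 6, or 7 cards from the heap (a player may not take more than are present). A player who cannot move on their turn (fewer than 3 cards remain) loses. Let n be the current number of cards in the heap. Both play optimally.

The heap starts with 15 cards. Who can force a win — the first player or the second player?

Positions with no move are L. A position that does have a move is losing for the player to move precisely when every available move leads to a winning position for the opponent. Fill in the labels:
n=0: no move → L
n=1: no move → L
n=2: no move → L
n=3: can move to 0, which is L ⇒ W
n=4: can move to 1, which is L ⇒ W
n=5: can move to 2, which is L ⇒ W
n=6: can move to 2, which is L ⇒ W
n=7: can move to 1, which is L ⇒ W
n=8: can move to 2, which is L ⇒ W
n=9: can move to 2, which is L ⇒ W
n=10: moves to 7(W), 6(W), 4(W), 3(W); every one is W ⇒ L
n=11: moves to 8(W), 7(W), 5(W), 4(W); every one is W ⇒ L
n=12: moves to 9(W), 8(W), 6(W), 5(W); every one is W ⇒ L
n=13: can move to 10, which is L ⇒ W
n=14: can move to 11, which is L ⇒ W
n=15: can move to 12, which is L ⇒ W
From 15 the player to move can remove 3, leaving 12, reaching an L position.

The first player wins.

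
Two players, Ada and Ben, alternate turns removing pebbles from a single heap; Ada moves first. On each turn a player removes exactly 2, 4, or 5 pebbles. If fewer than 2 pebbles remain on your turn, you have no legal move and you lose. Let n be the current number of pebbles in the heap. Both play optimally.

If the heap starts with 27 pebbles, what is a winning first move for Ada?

Remove 5, leaving 22.

Use the standard recursion: the mover loses at a terminal position; elsewhere, the mover wins exactly when some move hands the opponent an L position.
n=0: no move → L
n=1: no move → L
n=2: W (go to 0, an L position)
n=3: W (go to 1, an L position)
n=4: W (go to 0, an L position)
n=5: W (go to 1, an L position)
n=6: W (go to 1, an L position)
n=7: L (options 5(W), 3(W), 2(W) are all W)
n=8: L (options 6(W), 4(W), 3(W) are all W)
n=9: W (go to 7, an L position)
n=10: W (go to 8, an L position)
n=11: W (go to 7, an L position)
n=12: W (go to 8, an L position)
n=13: W (go to 8, an L position)
n=14: L (options 12(W), 10(W), 9(W) are all W)
n=15: L (options 13(W), 11(W), 10(W) are all W)
n=16: W (go to 14, an L position)
n=17: W (go to 15, an L position)
n=18: W (go to 14, an L position)
n=19: W (go to 15, an L position)
n=20: W (go to 15, an L position)
n=21: L (options 19(W), 17(W), 16(W) are all W)
n=22: L (options 20(W), 18(W), 17(W) are all W)
n=23: W (go to 21, an L position)
n=24: W (go to 22, an L position)
n=25: W (go to 21, an L position)
n=26: W (go to 22, an L position)
n=27: W (go to 22, an L position)
From 27, the L positions reachable in one move are: 22.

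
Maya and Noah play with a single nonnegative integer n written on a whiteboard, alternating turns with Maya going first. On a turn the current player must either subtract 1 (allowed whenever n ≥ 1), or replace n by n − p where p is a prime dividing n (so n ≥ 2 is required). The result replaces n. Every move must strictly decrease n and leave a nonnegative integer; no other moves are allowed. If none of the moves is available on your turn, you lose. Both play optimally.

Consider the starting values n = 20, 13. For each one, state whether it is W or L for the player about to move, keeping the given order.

Label each position W (a win for the player to move) or L (a loss). A position with no legal move is L; any other position is W exactly when some move reaches an L, and L when every move reaches a W.
n=0: no move → L
n=1: →0(L), so W
n=2: →0(L), so W
n=3: →0(L), so W
n=4: →2(W), 3(W) — all W, so L
n=5: →0(L), so W
n=6: →4(L), so W
n=7: →0(L), so W
n=8: →6(W), 7(W) — all W, so L
n=9: →8(L), so W
n=10: →8(L), so W
n=11: →0(L), so W
n=12: →9(W), 10(W), 11(W) — all W, so L
n=13: →0(L), so W
n=14: →12(L), so W
n=15: →12(L), so W
n=16: →14(W), 15(W) — all W, so L
n=17: →0(L), so W
n=18: →16(L), so W
n=19: →0(L), so W
n=20: →15(W), 18(W), 19(W) — all W, so L

20: L, 13: W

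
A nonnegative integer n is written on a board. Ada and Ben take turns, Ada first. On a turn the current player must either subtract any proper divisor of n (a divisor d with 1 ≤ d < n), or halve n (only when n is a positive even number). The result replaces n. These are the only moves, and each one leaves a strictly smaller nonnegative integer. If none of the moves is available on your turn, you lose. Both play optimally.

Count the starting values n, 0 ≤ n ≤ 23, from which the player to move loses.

Positions with no move are L. A position that does have a move is losing for the player to move precisely when every available move leads to a winning position for the opponent. Fill in the labels:
n=0: no move → L
n=1: no move → L
n=2: can move to 1, which is L ⇒ W
n=3: the only move is to 2(W), a W ⇒ L
n=4: can move to 3, which is L ⇒ W
n=5: the only move is to 4(W), a W ⇒ L
n=6: can move to 3, which is L ⇒ W
n=7: the only move is to 6(W), a W ⇒ L
n=8: can move to 7, which is L ⇒ W
n=9: moves to 6(W), 8(W); every one is W ⇒ L
n=10: can move to 5, which is L ⇒ W
n=11: the only move is to 10(W), a W ⇒ L
n=12: can move to 9, which is L ⇒ W
n=13: the only move is to 12(W), a W ⇒ L
n=14: can move to 7, which is L ⇒ W
n=15: moves to 10(W), 12(W), 14(W); every one is W ⇒ L
n=16: can move to 15, which is L ⇒ W
n=17: the only move is to 16(W), a W ⇒ L
n=18: can move to 9, which is L ⇒ W
n=19: the only move is to 18(W), a W ⇒ L
n=20: can move to 15, which is L ⇒ W
n=21: moves to 14(W), 18(W), 20(W); every one is W ⇒ L
n=22: can move to 11, which is L ⇒ W
n=23: the only move is to 22(W), a W ⇒ L
L entries with 0 ≤ n ≤ 23: n = 0, 1, 3, 5, 7, 9, 11, 13, 15, 17, 19, 21, 23; that makes 13.

13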